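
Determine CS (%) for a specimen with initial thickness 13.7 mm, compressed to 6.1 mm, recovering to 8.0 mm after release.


CS = (t0 - recovered) / (t0 - ts) * 100
= (13.7 - 8.0) / (13.7 - 6.1) * 100
= 5.7 / 7.6 * 100
= 75.0%

75.0%


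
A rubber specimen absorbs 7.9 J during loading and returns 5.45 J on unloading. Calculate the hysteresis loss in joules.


Hysteresis loss = loading - unloading
= 7.9 - 5.45
= 2.45 J

2.45 J


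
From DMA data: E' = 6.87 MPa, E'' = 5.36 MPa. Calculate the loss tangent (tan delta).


tan delta = E'' / E'
= 5.36 / 6.87
= 0.7802

tan delta = 0.7802


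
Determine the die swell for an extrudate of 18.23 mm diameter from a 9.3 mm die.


Die swell ratio = D_extrudate / D_die
= 18.23 / 9.3
= 1.96

Die swell = 1.96


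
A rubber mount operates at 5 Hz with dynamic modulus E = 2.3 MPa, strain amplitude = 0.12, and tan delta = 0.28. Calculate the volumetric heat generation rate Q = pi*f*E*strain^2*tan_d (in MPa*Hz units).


Q = pi * f * E * strain^2 * tan_d
= pi * 5 * 2.3 * 0.12^2 * 0.28
= pi * 5 * 2.3 * 0.0144 * 0.28
= 0.1457

Q = 0.1457


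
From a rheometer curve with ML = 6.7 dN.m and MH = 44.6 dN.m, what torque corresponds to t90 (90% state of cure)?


M90 = ML + 0.9 * (MH - ML)
M90 = 6.7 + 0.9 * (44.6 - 6.7)
M90 = 6.7 + 0.9 * 37.9
M90 = 40.81 dN.m

40.81 dN.m


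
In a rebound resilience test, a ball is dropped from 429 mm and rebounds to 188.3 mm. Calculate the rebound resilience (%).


Resilience = h_rebound / h_drop * 100
= 188.3 / 429 * 100
= 43.9%

43.9%


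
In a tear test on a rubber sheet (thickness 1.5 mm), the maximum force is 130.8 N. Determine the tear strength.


Tear strength = force / thickness
= 130.8 / 1.5
= 87.2 N/mm

87.2 N/mm


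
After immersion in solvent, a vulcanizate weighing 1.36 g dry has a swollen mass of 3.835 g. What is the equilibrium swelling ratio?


Q = W_swollen / W_dry
Q = 3.835 / 1.36
Q = 2.82

Q = 2.82


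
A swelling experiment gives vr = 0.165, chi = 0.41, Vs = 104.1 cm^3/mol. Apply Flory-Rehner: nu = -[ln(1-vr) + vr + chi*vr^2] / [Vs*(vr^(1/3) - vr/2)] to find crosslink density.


ln(1 - vr) = ln(1 - 0.165) = -0.1803
Numerator = -((-0.1803) + 0.165 + 0.41 * 0.165^2) = 0.0042
Denominator = 104.1 * (0.165^(1/3) - 0.165/2) = 48.5086
nu = 0.0042 / 48.5086 = 8.5785e-05 mol/cm^3

8.5785e-05 mol/cm^3


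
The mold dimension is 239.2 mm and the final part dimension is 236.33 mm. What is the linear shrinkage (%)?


Shrinkage = (mold - part) / mold * 100
= (239.2 - 236.33) / 239.2 * 100
= 2.87 / 239.2 * 100
= 1.2%

1.2%


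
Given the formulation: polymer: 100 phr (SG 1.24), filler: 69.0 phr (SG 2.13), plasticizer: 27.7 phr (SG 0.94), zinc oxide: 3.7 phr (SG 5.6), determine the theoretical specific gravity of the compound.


Sum of weights = 200.4
Volume contributions:
  polymer: 100/1.24 = 80.6452
  filler: 69.0/2.13 = 32.3944
  plasticizer: 27.7/0.94 = 29.4681
  zinc oxide: 3.7/5.6 = 0.6607
Sum of volumes = 143.1683
SG = 200.4 / 143.1683 = 1.4

SG = 1.4


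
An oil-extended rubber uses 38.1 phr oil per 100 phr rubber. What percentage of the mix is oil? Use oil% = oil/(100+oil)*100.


Oil % = oil / (100 + oil) * 100
= 38.1 / (100 + 38.1) * 100
= 38.1 / 138.1 * 100
= 27.59%

27.59%


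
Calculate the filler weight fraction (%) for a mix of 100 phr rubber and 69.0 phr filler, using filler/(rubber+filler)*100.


Filler % = filler / (rubber + filler) * 100
= 69.0 / (100 + 69.0) * 100
= 69.0 / 169.0 * 100
= 40.83%

40.83%


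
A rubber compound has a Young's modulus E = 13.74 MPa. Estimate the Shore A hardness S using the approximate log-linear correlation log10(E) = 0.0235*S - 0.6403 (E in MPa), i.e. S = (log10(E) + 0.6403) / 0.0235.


log10(E) = 0.0235*S - 0.6403  =>  S = (log10(E) + 0.6403) / 0.0235
log10(13.74) = 1.137987
S = (1.137987 + 0.6403) / 0.0235 = 1.778287 / 0.0235
S = 75.7

Shore A = 75.7


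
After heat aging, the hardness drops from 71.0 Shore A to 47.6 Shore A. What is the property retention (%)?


Retention = aged / original * 100
= 47.6 / 71.0 * 100
= 67.0%

67.0%


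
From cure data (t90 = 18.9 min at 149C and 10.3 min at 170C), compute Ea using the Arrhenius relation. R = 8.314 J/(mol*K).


T1 = 422.15 K, T2 = 443.15 K
1/T1 - 1/T2 = 1.1225e-04
ln(t1/t2) = ln(18.9/10.3) = 0.6070
Ea = 8.314 * 0.6070 / 1.1225e-04 = 44958.2980 J/mol
Ea = 44.96 kJ/mol

44.96 kJ/mol


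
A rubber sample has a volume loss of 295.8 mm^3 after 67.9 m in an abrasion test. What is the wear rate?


Rate = volume_loss / distance
= 295.8 / 67.9
= 4.356 mm^3/m

4.356 mm^3/m


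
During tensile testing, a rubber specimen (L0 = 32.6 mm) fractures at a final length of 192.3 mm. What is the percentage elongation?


Elongation = (Lf - L0) / L0 * 100
= (192.3 - 32.6) / 32.6 * 100
= 159.7 / 32.6 * 100
= 489.9%

489.9%


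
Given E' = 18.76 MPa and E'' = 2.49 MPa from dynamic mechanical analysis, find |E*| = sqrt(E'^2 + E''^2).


|E*| = sqrt(E'^2 + E''^2)
= sqrt(18.76^2 + 2.49^2)
= sqrt(351.9376 + 6.2001)
= 18.925 MPa

18.925 MPa


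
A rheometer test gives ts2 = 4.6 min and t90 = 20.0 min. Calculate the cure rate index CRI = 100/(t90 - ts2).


CRI = 100 / (t90 - ts2)
= 100 / (20.0 - 4.6)
= 100 / 15.4
= 6.49 min^-1

6.49 min^-1


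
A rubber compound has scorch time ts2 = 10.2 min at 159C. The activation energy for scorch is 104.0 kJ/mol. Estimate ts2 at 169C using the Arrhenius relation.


Convert temperatures: T1 = 159 + 273.15 = 432.15 K, T2 = 169 + 273.15 = 442.15 K
ts2_new = 10.2 * exp(104000 / 8.314 * (1/442.15 - 1/432.15))
1/T2 - 1/T1 = -5.2335e-05
ts2_new = 5.3 min

5.3 min


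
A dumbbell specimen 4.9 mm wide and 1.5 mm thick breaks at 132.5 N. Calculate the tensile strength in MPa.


Area = width * thickness = 4.9 * 1.5 = 7.35 mm^2
TS = force / area = 132.5 / 7.35 = 18.03 MPa

18.03 MPa


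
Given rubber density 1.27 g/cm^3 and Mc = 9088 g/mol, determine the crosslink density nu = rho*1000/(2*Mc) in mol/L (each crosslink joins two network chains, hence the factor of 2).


nu = rho * 1000 / (2 * Mc)
nu = 1.27 * 1000 / (2 * 9088)
nu = 1270.0 / 18176
nu = 0.0699 mol/L

0.0699 mol/L


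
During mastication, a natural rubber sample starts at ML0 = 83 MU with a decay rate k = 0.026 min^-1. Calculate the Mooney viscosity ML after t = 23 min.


ML = ML0 * exp(-k * t)
ML = 83 * exp(-0.026 * 23)
ML = 83 * 0.5499
ML = 45.64 MU

45.64 MU


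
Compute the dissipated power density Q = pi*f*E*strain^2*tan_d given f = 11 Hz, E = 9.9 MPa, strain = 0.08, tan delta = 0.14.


Q = pi * f * E * strain^2 * tan_d
= pi * 11 * 9.9 * 0.08^2 * 0.14
= pi * 11 * 9.9 * 0.0064 * 0.14
= 0.3065

Q = 0.3065


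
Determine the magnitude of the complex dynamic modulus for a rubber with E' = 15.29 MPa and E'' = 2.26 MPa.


|E*| = sqrt(E'^2 + E''^2)
= sqrt(15.29^2 + 2.26^2)
= sqrt(233.7841 + 5.1076)
= 15.456 MPa

15.456 MPa


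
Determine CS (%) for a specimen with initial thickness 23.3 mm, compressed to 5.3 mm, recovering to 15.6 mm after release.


CS = (t0 - recovered) / (t0 - ts) * 100
= (23.3 - 15.6) / (23.3 - 5.3) * 100
= 7.7 / 18.0 * 100
= 42.8%

42.8%


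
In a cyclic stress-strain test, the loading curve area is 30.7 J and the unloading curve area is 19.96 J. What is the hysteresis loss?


Hysteresis loss = loading - unloading
= 30.7 - 19.96
= 10.74 J

10.74 J


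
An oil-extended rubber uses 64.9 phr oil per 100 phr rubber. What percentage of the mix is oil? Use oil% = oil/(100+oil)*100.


Oil % = oil / (100 + oil) * 100
= 64.9 / (100 + 64.9) * 100
= 64.9 / 164.9 * 100
= 39.36%

39.36%


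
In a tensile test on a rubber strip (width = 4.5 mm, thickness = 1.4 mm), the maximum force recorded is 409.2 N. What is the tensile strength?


Area = width * thickness = 4.5 * 1.4 = 6.3 mm^2
TS = force / area = 409.2 / 6.3 = 64.95 MPa

64.95 MPa


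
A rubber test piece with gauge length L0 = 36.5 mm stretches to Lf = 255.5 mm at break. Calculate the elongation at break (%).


Elongation = (Lf - L0) / L0 * 100
= (255.5 - 36.5) / 36.5 * 100
= 219.0 / 36.5 * 100
= 600.0%

600.0%


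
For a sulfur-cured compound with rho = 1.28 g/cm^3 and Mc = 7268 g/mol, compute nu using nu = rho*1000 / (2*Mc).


nu = rho * 1000 / (2 * Mc)
nu = 1.28 * 1000 / (2 * 7268)
nu = 1280.0 / 14536
nu = 0.0881 mol/L

0.0881 mol/L


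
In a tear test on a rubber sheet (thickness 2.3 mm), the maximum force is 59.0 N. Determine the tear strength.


Tear strength = force / thickness
= 59.0 / 2.3
= 25.65 N/mm

25.65 N/mm


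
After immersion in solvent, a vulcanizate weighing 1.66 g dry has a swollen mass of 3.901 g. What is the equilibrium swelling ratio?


Q = W_swollen / W_dry
Q = 3.901 / 1.66
Q = 2.35

Q = 2.35


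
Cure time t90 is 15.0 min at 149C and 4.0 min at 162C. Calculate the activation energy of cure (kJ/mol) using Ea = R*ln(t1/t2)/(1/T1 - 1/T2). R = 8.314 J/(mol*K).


T1 = 422.15 K, T2 = 435.15 K
1/T1 - 1/T2 = 7.0768e-05
ln(t1/t2) = ln(15.0/4.0) = 1.3218
Ea = 8.314 * 1.3218 / 7.0768e-05 = 155282.9193 J/mol
Ea = 155.28 kJ/mol

155.28 kJ/mol


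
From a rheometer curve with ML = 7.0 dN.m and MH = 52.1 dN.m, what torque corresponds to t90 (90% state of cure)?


M90 = ML + 0.9 * (MH - ML)
M90 = 7.0 + 0.9 * (52.1 - 7.0)
M90 = 7.0 + 0.9 * 45.1
M90 = 47.59 dN.m

47.59 dN.m


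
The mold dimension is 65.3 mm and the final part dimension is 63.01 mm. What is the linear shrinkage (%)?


Shrinkage = (mold - part) / mold * 100
= (65.3 - 63.01) / 65.3 * 100
= 2.29 / 65.3 * 100
= 3.51%

3.51%


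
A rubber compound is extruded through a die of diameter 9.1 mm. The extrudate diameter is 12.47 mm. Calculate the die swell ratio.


Die swell ratio = D_extrudate / D_die
= 12.47 / 9.1
= 1.37

Die swell = 1.37


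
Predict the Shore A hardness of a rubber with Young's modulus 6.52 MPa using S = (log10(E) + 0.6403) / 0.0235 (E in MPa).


log10(E) = 0.0235*S - 0.6403  =>  S = (log10(E) + 0.6403) / 0.0235
log10(6.52) = 0.814248
S = (0.814248 + 0.6403) / 0.0235 = 1.454548 / 0.0235
S = 61.9

Shore A = 61.9


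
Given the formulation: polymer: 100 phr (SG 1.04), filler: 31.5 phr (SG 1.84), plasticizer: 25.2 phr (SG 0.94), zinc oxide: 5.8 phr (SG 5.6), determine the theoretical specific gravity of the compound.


Sum of weights = 162.5
Volume contributions:
  polymer: 100/1.04 = 96.1538
  filler: 31.5/1.84 = 17.1196
  plasticizer: 25.2/0.94 = 26.8085
  zinc oxide: 5.8/5.6 = 1.0357
Sum of volumes = 141.1176
SG = 162.5 / 141.1176 = 1.152

SG = 1.152


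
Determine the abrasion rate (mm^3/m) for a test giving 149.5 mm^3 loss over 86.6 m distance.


Rate = volume_loss / distance
= 149.5 / 86.6
= 1.726 mm^3/m

1.726 mm^3/m


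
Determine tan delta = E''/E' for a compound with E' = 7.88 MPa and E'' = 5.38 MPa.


tan delta = E'' / E'
= 5.38 / 7.88
= 0.6827

tan delta = 0.6827


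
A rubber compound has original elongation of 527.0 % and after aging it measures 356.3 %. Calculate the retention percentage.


Retention = aged / original * 100
= 356.3 / 527.0 * 100
= 67.6%

67.6%


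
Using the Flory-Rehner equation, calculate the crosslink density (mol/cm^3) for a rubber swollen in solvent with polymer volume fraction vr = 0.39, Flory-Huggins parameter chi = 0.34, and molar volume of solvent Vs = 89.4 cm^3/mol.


ln(1 - vr) = ln(1 - 0.39) = -0.4943
Numerator = -((-0.4943) + 0.39 + 0.34 * 0.39^2) = 0.0526
Denominator = 89.4 * (0.39^(1/3) - 0.39/2) = 47.8839
nu = 0.0526 / 47.8839 = 0.0011 mol/cm^3

0.0011 mol/cm^3


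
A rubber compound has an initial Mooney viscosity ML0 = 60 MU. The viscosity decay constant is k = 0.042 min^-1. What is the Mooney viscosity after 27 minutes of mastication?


ML = ML0 * exp(-k * t)
ML = 60 * exp(-0.042 * 27)
ML = 60 * 0.3217
ML = 19.3 MU

19.3 MU


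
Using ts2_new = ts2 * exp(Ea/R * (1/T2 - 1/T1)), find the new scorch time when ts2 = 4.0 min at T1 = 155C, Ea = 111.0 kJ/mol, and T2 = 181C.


Convert temperatures: T1 = 155 + 273.15 = 428.15 K, T2 = 181 + 273.15 = 454.15 K
ts2_new = 4.0 * exp(111000 / 8.314 * (1/454.15 - 1/428.15))
1/T2 - 1/T1 = -1.3371e-04
ts2_new = 0.67 min

0.67 min


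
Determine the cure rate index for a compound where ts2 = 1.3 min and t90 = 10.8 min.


CRI = 100 / (t90 - ts2)
= 100 / (10.8 - 1.3)
= 100 / 9.5
= 10.53 min^-1

10.53 min^-1


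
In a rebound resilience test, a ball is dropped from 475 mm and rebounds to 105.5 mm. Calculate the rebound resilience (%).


Resilience = h_rebound / h_drop * 100
= 105.5 / 475 * 100
= 22.2%

22.2%


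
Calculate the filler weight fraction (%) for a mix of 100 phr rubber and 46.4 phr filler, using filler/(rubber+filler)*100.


Filler % = filler / (rubber + filler) * 100
= 46.4 / (100 + 46.4) * 100
= 46.4 / 146.4 * 100
= 31.69%

31.69%


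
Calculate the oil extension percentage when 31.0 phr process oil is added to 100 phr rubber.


Oil % = oil / (100 + oil) * 100
= 31.0 / (100 + 31.0) * 100
= 31.0 / 131.0 * 100
= 23.66%

23.66%


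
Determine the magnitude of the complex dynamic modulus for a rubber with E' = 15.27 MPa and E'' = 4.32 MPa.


|E*| = sqrt(E'^2 + E''^2)
= sqrt(15.27^2 + 4.32^2)
= sqrt(233.1729 + 18.6624)
= 15.869 MPa

15.869 MPa


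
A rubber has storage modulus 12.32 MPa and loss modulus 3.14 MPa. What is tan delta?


tan delta = E'' / E'
= 3.14 / 12.32
= 0.2549

tan delta = 0.2549


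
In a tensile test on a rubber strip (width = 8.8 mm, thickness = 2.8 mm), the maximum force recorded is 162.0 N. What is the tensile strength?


Area = width * thickness = 8.8 * 2.8 = 24.64 mm^2
TS = force / area = 162.0 / 24.64 = 6.57 MPa

6.57 MPa


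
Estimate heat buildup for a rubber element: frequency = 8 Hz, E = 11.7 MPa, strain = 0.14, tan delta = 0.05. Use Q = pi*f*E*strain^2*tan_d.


Q = pi * f * E * strain^2 * tan_d
= pi * 8 * 11.7 * 0.14^2 * 0.05
= pi * 8 * 11.7 * 0.0196 * 0.05
= 0.2882

Q = 0.2882


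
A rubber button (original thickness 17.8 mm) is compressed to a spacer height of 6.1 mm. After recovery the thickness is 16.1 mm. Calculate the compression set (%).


CS = (t0 - recovered) / (t0 - ts) * 100
= (17.8 - 16.1) / (17.8 - 6.1) * 100
= 1.7 / 11.7 * 100
= 14.5%

14.5%


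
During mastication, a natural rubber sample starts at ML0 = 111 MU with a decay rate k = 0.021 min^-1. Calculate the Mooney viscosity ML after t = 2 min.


ML = ML0 * exp(-k * t)
ML = 111 * exp(-0.021 * 2)
ML = 111 * 0.9589
ML = 106.43 MU

106.43 MU


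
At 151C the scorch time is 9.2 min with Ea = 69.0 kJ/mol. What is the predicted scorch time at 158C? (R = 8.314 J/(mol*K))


Convert temperatures: T1 = 151 + 273.15 = 424.15 K, T2 = 158 + 273.15 = 431.15 K
ts2_new = 9.2 * exp(69000 / 8.314 * (1/431.15 - 1/424.15))
1/T2 - 1/T1 = -3.8278e-05
ts2_new = 6.7 min

6.7 min


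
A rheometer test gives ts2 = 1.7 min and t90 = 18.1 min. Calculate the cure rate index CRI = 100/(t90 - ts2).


CRI = 100 / (t90 - ts2)
= 100 / (18.1 - 1.7)
= 100 / 16.4
= 6.1 min^-1

6.1 min^-1


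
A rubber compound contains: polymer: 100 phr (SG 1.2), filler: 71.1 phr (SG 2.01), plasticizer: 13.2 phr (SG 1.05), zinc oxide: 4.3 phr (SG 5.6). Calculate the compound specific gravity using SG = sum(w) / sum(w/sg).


Sum of weights = 188.6
Volume contributions:
  polymer: 100/1.2 = 83.3333
  filler: 71.1/2.01 = 35.3731
  plasticizer: 13.2/1.05 = 12.5714
  zinc oxide: 4.3/5.6 = 0.7679
Sum of volumes = 132.0458
SG = 188.6 / 132.0458 = 1.428

SG = 1.428


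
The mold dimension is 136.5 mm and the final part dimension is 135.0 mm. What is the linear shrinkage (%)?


Shrinkage = (mold - part) / mold * 100
= (136.5 - 135.0) / 136.5 * 100
= 1.5 / 136.5 * 100
= 1.1%

1.1%


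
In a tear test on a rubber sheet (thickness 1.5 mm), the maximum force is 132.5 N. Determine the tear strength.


Tear strength = force / thickness
= 132.5 / 1.5
= 88.33 N/mm

88.33 N/mm


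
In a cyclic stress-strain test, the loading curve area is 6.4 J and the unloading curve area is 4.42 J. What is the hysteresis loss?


Hysteresis loss = loading - unloading
= 6.4 - 4.42
= 1.98 J

1.98 J


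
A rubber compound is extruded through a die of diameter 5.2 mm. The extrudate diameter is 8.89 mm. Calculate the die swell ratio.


Die swell ratio = D_extrudate / D_die
= 8.89 / 5.2
= 1.71

Die swell = 1.71


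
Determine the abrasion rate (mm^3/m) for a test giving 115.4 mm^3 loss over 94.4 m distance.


Rate = volume_loss / distance
= 115.4 / 94.4
= 1.222 mm^3/m

1.222 mm^3/m


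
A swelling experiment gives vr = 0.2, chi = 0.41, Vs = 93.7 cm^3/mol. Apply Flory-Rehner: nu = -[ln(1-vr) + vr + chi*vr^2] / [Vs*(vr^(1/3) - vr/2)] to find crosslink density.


ln(1 - vr) = ln(1 - 0.2) = -0.2231
Numerator = -((-0.2231) + 0.2 + 0.41 * 0.2^2) = 0.0067
Denominator = 93.7 * (0.2^(1/3) - 0.2/2) = 45.4261
nu = 0.0067 / 45.4261 = 1.4845e-04 mol/cm^3

1.4845e-04 mol/cm^3


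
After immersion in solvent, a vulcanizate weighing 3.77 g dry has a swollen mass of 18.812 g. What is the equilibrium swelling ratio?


Q = W_swollen / W_dry
Q = 18.812 / 3.77
Q = 4.99

Q = 4.99


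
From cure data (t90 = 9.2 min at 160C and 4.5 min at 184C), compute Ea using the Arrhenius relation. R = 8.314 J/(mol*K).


T1 = 433.15 K, T2 = 457.15 K
1/T1 - 1/T2 = 1.2120e-04
ln(t1/t2) = ln(9.2/4.5) = 0.7151
Ea = 8.314 * 0.7151 / 1.2120e-04 = 49054.4536 J/mol
Ea = 49.05 kJ/mol

49.05 kJ/mol


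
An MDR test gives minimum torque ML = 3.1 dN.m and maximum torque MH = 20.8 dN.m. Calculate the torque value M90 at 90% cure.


M90 = ML + 0.9 * (MH - ML)
M90 = 3.1 + 0.9 * (20.8 - 3.1)
M90 = 3.1 + 0.9 * 17.7
M90 = 19.03 dN.m

19.03 dN.m


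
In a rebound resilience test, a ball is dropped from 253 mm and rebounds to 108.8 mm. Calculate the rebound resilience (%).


Resilience = h_rebound / h_drop * 100
= 108.8 / 253 * 100
= 43.0%

43.0%


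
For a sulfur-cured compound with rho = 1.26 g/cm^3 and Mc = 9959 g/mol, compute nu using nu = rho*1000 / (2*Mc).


nu = rho * 1000 / (2 * Mc)
nu = 1.26 * 1000 / (2 * 9959)
nu = 1260.0 / 19918
nu = 0.0633 mol/L

0.0633 mol/L


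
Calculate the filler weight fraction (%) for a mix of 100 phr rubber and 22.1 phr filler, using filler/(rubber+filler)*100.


Filler % = filler / (rubber + filler) * 100
= 22.1 / (100 + 22.1) * 100
= 22.1 / 122.1 * 100
= 18.1%

18.1%


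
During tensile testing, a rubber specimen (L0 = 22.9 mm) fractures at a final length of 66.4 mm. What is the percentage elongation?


Elongation = (Lf - L0) / L0 * 100
= (66.4 - 22.9) / 22.9 * 100
= 43.5 / 22.9 * 100
= 190.0%

190.0%


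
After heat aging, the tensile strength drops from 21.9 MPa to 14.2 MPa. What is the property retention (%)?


Retention = aged / original * 100
= 14.2 / 21.9 * 100
= 64.8%

64.8%


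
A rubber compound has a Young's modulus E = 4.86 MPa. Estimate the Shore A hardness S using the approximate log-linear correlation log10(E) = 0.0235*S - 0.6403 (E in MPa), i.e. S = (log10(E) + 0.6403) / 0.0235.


log10(E) = 0.0235*S - 0.6403  =>  S = (log10(E) + 0.6403) / 0.0235
log10(4.86) = 0.686636
S = (0.686636 + 0.6403) / 0.0235 = 1.326936 / 0.0235
S = 56.5

Shore A = 56.5


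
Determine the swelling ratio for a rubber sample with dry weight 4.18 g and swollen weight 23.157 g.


Q = W_swollen / W_dry
Q = 23.157 / 4.18
Q = 5.54

Q = 5.54


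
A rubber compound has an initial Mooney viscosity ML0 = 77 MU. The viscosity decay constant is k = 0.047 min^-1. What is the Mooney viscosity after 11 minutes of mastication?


ML = ML0 * exp(-k * t)
ML = 77 * exp(-0.047 * 11)
ML = 77 * 0.5963
ML = 45.92 MU

45.92 MU


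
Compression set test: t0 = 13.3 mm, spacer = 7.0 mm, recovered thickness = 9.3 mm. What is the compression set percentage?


CS = (t0 - recovered) / (t0 - ts) * 100
= (13.3 - 9.3) / (13.3 - 7.0) * 100
= 4.0 / 6.3 * 100
= 63.5%

63.5%


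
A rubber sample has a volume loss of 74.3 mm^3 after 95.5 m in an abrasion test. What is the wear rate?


Rate = volume_loss / distance
= 74.3 / 95.5
= 0.778 mm^3/m

0.778 mm^3/m


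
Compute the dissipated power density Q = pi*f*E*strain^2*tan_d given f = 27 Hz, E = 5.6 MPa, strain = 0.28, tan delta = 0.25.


Q = pi * f * E * strain^2 * tan_d
= pi * 27 * 5.6 * 0.28^2 * 0.25
= pi * 27 * 5.6 * 0.0784 * 0.25
= 9.3102

Q = 9.3102


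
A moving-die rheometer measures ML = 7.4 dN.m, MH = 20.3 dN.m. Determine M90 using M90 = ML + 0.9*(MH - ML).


M90 = ML + 0.9 * (MH - ML)
M90 = 7.4 + 0.9 * (20.3 - 7.4)
M90 = 7.4 + 0.9 * 12.9
M90 = 19.01 dN.m

19.01 dN.m


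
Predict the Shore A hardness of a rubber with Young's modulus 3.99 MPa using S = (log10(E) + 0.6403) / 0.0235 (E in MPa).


log10(E) = 0.0235*S - 0.6403  =>  S = (log10(E) + 0.6403) / 0.0235
log10(3.99) = 0.600973
S = (0.600973 + 0.6403) / 0.0235 = 1.241273 / 0.0235
S = 52.8

Shore A = 52.8


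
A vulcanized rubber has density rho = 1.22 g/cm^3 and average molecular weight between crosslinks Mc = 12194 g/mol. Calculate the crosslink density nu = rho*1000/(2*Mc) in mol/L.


nu = rho * 1000 / (2 * Mc)
nu = 1.22 * 1000 / (2 * 12194)
nu = 1220.0 / 24388
nu = 0.0500 mol/L

0.0500 mol/L


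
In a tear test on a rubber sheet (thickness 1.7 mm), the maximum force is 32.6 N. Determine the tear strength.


Tear strength = force / thickness
= 32.6 / 1.7
= 19.18 N/mm

19.18 N/mm


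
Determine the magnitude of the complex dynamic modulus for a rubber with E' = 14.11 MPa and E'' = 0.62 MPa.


|E*| = sqrt(E'^2 + E''^2)
= sqrt(14.11^2 + 0.62^2)
= sqrt(199.0921 + 0.3844)
= 14.124 MPa

14.124 MPa


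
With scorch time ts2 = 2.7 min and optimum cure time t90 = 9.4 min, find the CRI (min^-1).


CRI = 100 / (t90 - ts2)
= 100 / (9.4 - 2.7)
= 100 / 6.7
= 14.93 min^-1

14.93 min^-1


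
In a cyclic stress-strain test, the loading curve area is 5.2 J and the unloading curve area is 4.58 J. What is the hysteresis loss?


Hysteresis loss = loading - unloading
= 5.2 - 4.58
= 0.62 J

0.62 J


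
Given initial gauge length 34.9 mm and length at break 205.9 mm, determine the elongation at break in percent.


Elongation = (Lf - L0) / L0 * 100
= (205.9 - 34.9) / 34.9 * 100
= 171.0 / 34.9 * 100
= 490.0%

490.0%


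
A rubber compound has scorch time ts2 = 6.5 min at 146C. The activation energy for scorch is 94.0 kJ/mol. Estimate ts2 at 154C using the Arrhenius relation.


Convert temperatures: T1 = 146 + 273.15 = 419.15 K, T2 = 154 + 273.15 = 427.15 K
ts2_new = 6.5 * exp(94000 / 8.314 * (1/427.15 - 1/419.15))
1/T2 - 1/T1 = -4.4683e-05
ts2_new = 3.92 min

3.92 min


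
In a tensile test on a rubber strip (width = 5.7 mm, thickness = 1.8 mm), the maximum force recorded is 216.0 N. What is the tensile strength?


Area = width * thickness = 5.7 * 1.8 = 10.26 mm^2
TS = force / area = 216.0 / 10.26 = 21.05 MPa

21.05 MPa


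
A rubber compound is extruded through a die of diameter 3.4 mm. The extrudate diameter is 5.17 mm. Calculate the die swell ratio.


Die swell ratio = D_extrudate / D_die
= 5.17 / 3.4
= 1.521

Die swell = 1.521


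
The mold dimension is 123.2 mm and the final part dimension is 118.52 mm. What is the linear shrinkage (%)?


Shrinkage = (mold - part) / mold * 100
= (123.2 - 118.52) / 123.2 * 100
= 4.68 / 123.2 * 100
= 3.8%

3.8%


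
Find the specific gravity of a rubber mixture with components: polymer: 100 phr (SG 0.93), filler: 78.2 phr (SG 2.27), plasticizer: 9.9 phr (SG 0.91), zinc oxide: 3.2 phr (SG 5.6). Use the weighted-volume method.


Sum of weights = 191.3
Volume contributions:
  polymer: 100/0.93 = 107.5269
  filler: 78.2/2.27 = 34.4493
  plasticizer: 9.9/0.91 = 10.8791
  zinc oxide: 3.2/5.6 = 0.5714
Sum of volumes = 153.4268
SG = 191.3 / 153.4268 = 1.247

SG = 1.247


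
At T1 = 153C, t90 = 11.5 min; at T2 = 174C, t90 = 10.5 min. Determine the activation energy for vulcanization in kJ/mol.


T1 = 426.15 K, T2 = 447.15 K
1/T1 - 1/T2 = 1.1021e-04
ln(t1/t2) = ln(11.5/10.5) = 0.0910
Ea = 8.314 * 0.0910 / 1.1021e-04 = 6862.9864 J/mol
Ea = 6.86 kJ/mol

6.86 kJ/mol


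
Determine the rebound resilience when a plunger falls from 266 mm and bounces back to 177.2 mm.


Resilience = h_rebound / h_drop * 100
= 177.2 / 266 * 100
= 66.6%

66.6%


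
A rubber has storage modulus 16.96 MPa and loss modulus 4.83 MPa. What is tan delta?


tan delta = E'' / E'
= 4.83 / 16.96
= 0.2848

tan delta = 0.2848


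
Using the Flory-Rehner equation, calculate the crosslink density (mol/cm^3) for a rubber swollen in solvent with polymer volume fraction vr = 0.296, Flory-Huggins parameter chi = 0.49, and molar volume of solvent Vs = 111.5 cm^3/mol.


ln(1 - vr) = ln(1 - 0.296) = -0.3510
Numerator = -((-0.3510) + 0.296 + 0.49 * 0.296^2) = 0.0120
Denominator = 111.5 * (0.296^(1/3) - 0.296/2) = 57.8065
nu = 0.0120 / 57.8065 = 2.0837e-04 mol/cm^3

2.0837e-04 mol/cm^3


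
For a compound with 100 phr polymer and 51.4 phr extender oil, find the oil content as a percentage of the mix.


Oil % = oil / (100 + oil) * 100
= 51.4 / (100 + 51.4) * 100
= 51.4 / 151.4 * 100
= 33.95%

33.95%


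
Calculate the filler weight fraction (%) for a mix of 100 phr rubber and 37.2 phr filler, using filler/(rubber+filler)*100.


Filler % = filler / (rubber + filler) * 100
= 37.2 / (100 + 37.2) * 100
= 37.2 / 137.2 * 100
= 27.11%

27.11%


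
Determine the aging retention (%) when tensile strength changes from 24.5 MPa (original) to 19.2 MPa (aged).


Retention = aged / original * 100
= 19.2 / 24.5 * 100
= 78.4%

78.4%


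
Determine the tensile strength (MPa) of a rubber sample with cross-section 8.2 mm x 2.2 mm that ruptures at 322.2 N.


Area = width * thickness = 8.2 * 2.2 = 18.04 mm^2
TS = force / area = 322.2 / 18.04 = 17.86 MPa

17.86 MPa


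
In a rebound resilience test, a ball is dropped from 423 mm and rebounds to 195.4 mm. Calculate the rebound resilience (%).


Resilience = h_rebound / h_drop * 100
= 195.4 / 423 * 100
= 46.2%

46.2%


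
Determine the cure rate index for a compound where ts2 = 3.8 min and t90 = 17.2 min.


CRI = 100 / (t90 - ts2)
= 100 / (17.2 - 3.8)
= 100 / 13.4
= 7.46 min^-1

7.46 min^-1


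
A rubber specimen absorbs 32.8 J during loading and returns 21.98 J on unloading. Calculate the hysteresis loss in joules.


Hysteresis loss = loading - unloading
= 32.8 - 21.98
= 10.82 J

10.82 J


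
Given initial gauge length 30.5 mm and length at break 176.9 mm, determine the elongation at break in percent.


Elongation = (Lf - L0) / L0 * 100
= (176.9 - 30.5) / 30.5 * 100
= 146.4 / 30.5 * 100
= 480.0%

480.0%


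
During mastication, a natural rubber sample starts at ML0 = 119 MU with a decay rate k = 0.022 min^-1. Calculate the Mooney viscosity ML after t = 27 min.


ML = ML0 * exp(-k * t)
ML = 119 * exp(-0.022 * 27)
ML = 119 * 0.5521
ML = 65.7 MU

65.7 MU


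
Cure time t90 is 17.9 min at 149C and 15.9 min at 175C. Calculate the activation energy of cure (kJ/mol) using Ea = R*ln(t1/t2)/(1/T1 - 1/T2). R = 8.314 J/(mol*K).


T1 = 422.15 K, T2 = 448.15 K
1/T1 - 1/T2 = 1.3743e-04
ln(t1/t2) = ln(17.9/15.9) = 0.1185
Ea = 8.314 * 0.1185 / 1.3743e-04 = 7167.6665 J/mol
Ea = 7.17 kJ/mol

7.17 kJ/mol


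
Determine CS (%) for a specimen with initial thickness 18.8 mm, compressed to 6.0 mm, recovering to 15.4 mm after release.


CS = (t0 - recovered) / (t0 - ts) * 100
= (18.8 - 15.4) / (18.8 - 6.0) * 100
= 3.4 / 12.8 * 100
= 26.6%

26.6%


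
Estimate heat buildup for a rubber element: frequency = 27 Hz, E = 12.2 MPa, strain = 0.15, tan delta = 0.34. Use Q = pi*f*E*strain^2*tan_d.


Q = pi * f * E * strain^2 * tan_d
= pi * 27 * 12.2 * 0.15^2 * 0.34
= pi * 27 * 12.2 * 0.0225 * 0.34
= 7.9165

Q = 7.9165


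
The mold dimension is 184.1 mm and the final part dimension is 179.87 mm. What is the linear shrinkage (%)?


Shrinkage = (mold - part) / mold * 100
= (184.1 - 179.87) / 184.1 * 100
= 4.23 / 184.1 * 100
= 2.3%

2.3%


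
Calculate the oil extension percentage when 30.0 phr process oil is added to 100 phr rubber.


Oil % = oil / (100 + oil) * 100
= 30.0 / (100 + 30.0) * 100
= 30.0 / 130.0 * 100
= 23.08%

23.08%


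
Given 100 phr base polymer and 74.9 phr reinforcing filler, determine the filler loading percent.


Filler % = filler / (rubber + filler) * 100
= 74.9 / (100 + 74.9) * 100
= 74.9 / 174.9 * 100
= 42.82%

42.82%


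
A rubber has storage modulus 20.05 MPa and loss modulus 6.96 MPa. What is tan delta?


tan delta = E'' / E'
= 6.96 / 20.05
= 0.3471

tan delta = 0.3471


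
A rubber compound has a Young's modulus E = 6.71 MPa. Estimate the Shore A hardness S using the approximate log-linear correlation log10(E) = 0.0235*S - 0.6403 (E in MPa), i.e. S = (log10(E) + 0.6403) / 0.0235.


log10(E) = 0.0235*S - 0.6403  =>  S = (log10(E) + 0.6403) / 0.0235
log10(6.71) = 0.826723
S = (0.826723 + 0.6403) / 0.0235 = 1.467023 / 0.0235
S = 62.4

Shore A = 62.4


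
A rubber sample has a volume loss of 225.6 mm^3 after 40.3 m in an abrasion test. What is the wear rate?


Rate = volume_loss / distance
= 225.6 / 40.3
= 5.598 mm^3/m

5.598 mm^3/m


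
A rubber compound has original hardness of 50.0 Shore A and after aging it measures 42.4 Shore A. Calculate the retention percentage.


Retention = aged / original * 100
= 42.4 / 50.0 * 100
= 84.8%

84.8%


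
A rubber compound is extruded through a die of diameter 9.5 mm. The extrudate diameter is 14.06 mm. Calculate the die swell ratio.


Die swell ratio = D_extrudate / D_die
= 14.06 / 9.5
= 1.48

Die swell = 1.48


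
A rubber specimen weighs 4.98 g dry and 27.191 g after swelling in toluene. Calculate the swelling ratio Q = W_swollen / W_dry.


Q = W_swollen / W_dry
Q = 27.191 / 4.98
Q = 5.46

Q = 5.46


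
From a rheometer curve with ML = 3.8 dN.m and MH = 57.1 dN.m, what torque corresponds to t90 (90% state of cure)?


M90 = ML + 0.9 * (MH - ML)
M90 = 3.8 + 0.9 * (57.1 - 3.8)
M90 = 3.8 + 0.9 * 53.3
M90 = 51.77 dN.m

51.77 dN.m


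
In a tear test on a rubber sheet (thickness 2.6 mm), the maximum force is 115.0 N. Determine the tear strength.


Tear strength = force / thickness
= 115.0 / 2.6
= 44.23 N/mm

44.23 N/mm


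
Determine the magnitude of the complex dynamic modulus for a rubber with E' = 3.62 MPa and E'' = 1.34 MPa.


|E*| = sqrt(E'^2 + E''^2)
= sqrt(3.62^2 + 1.34^2)
= sqrt(13.1044 + 1.7956)
= 3.86 MPa

3.86 MPa


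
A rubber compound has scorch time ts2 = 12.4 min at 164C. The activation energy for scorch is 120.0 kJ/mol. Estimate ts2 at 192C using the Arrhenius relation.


Convert temperatures: T1 = 164 + 273.15 = 437.15 K, T2 = 192 + 273.15 = 465.15 K
ts2_new = 12.4 * exp(120000 / 8.314 * (1/465.15 - 1/437.15))
1/T2 - 1/T1 = -1.3770e-04
ts2_new = 1.7 min

1.7 min


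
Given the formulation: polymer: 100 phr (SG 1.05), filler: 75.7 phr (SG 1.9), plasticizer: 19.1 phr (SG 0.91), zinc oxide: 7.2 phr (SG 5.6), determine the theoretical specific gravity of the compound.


Sum of weights = 202.0
Volume contributions:
  polymer: 100/1.05 = 95.2381
  filler: 75.7/1.9 = 39.8421
  plasticizer: 19.1/0.91 = 20.9890
  zinc oxide: 7.2/5.6 = 1.2857
Sum of volumes = 157.3549
SG = 202.0 / 157.3549 = 1.284

SG = 1.284


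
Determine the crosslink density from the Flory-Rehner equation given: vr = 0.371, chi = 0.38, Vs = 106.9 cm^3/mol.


ln(1 - vr) = ln(1 - 0.371) = -0.4636
Numerator = -((-0.4636) + 0.371 + 0.38 * 0.371^2) = 0.0403
Denominator = 106.9 * (0.371^(1/3) - 0.371/2) = 56.9832
nu = 0.0403 / 56.9832 = 7.0758e-04 mol/cm^3

7.0758e-04 mol/cm^3


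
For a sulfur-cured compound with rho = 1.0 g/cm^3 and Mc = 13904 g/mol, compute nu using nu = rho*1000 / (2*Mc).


nu = rho * 1000 / (2 * Mc)
nu = 1.0 * 1000 / (2 * 13904)
nu = 1000.0 / 27808
nu = 0.0360 mol/L

0.0360 mol/L


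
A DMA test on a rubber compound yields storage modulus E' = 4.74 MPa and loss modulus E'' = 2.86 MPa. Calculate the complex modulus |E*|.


|E*| = sqrt(E'^2 + E''^2)
= sqrt(4.74^2 + 2.86^2)
= sqrt(22.4676 + 8.1796)
= 5.536 MPa

5.536 MPa


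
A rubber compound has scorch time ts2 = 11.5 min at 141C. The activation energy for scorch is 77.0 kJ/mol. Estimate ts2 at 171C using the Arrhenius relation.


Convert temperatures: T1 = 141 + 273.15 = 414.15 K, T2 = 171 + 273.15 = 444.15 K
ts2_new = 11.5 * exp(77000 / 8.314 * (1/444.15 - 1/414.15))
1/T2 - 1/T1 = -1.6309e-04
ts2_new = 2.54 min

2.54 min


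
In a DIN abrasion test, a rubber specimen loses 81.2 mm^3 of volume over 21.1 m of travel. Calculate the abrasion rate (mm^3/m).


Rate = volume_loss / distance
= 81.2 / 21.1
= 3.848 mm^3/m

3.848 mm^3/m


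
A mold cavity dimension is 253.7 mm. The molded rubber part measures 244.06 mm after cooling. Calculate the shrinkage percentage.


Shrinkage = (mold - part) / mold * 100
= (253.7 - 244.06) / 253.7 * 100
= 9.64 / 253.7 * 100
= 3.8%

3.8%


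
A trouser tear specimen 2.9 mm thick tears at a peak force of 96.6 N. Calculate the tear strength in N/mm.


Tear strength = force / thickness
= 96.6 / 2.9
= 33.31 N/mm

33.31 N/mm


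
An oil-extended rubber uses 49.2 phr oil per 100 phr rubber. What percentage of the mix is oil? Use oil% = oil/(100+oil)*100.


Oil % = oil / (100 + oil) * 100
= 49.2 / (100 + 49.2) * 100
= 49.2 / 149.2 * 100
= 32.98%

32.98%


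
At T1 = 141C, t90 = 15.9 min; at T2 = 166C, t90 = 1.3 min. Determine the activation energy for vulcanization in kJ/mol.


T1 = 414.15 K, T2 = 439.15 K
1/T1 - 1/T2 = 1.3746e-04
ln(t1/t2) = ln(15.9/1.3) = 2.5040
Ea = 8.314 * 2.5040 / 1.3746e-04 = 151449.2256 J/mol
Ea = 151.45 kJ/mol

151.45 kJ/mol


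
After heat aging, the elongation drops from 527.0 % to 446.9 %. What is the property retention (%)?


Retention = aged / original * 100
= 446.9 / 527.0 * 100
= 84.8%

84.8%


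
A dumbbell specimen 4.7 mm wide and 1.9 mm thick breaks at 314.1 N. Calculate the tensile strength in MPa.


Area = width * thickness = 4.7 * 1.9 = 8.93 mm^2
TS = force / area = 314.1 / 8.93 = 35.17 MPa

35.17 MPa


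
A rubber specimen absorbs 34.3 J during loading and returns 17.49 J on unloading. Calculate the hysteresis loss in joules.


Hysteresis loss = loading - unloading
= 34.3 - 17.49
= 16.81 J

16.81 J


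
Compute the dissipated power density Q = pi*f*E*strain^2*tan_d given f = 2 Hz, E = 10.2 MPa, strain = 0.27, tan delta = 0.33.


Q = pi * f * E * strain^2 * tan_d
= pi * 2 * 10.2 * 0.27^2 * 0.33
= pi * 2 * 10.2 * 0.0729 * 0.33
= 1.5418

Q = 1.5418


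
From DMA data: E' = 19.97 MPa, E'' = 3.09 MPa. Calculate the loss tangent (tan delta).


tan delta = E'' / E'
= 3.09 / 19.97
= 0.1547

tan delta = 0.1547


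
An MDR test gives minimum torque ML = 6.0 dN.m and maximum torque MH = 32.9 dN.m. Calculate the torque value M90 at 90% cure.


M90 = ML + 0.9 * (MH - ML)
M90 = 6.0 + 0.9 * (32.9 - 6.0)
M90 = 6.0 + 0.9 * 26.9
M90 = 30.21 dN.m

30.21 dN.m


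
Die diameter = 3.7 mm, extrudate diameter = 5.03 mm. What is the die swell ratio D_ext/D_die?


Die swell ratio = D_extrudate / D_die
= 5.03 / 3.7
= 1.359

Die swell = 1.359


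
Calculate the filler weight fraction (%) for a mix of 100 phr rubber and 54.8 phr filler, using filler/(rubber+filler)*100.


Filler % = filler / (rubber + filler) * 100
= 54.8 / (100 + 54.8) * 100
= 54.8 / 154.8 * 100
= 35.4%

35.4%


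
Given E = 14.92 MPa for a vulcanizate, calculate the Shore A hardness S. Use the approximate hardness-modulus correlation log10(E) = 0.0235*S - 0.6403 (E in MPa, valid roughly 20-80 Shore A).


log10(E) = 0.0235*S - 0.6403  =>  S = (log10(E) + 0.6403) / 0.0235
log10(14.92) = 1.173769
S = (1.173769 + 0.6403) / 0.0235 = 1.814069 / 0.0235
S = 77.2

Shore A = 77.2


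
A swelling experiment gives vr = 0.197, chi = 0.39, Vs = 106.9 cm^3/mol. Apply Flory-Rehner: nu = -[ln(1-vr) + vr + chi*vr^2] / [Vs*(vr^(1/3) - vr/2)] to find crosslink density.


ln(1 - vr) = ln(1 - 0.197) = -0.2194
Numerator = -((-0.2194) + 0.197 + 0.39 * 0.197^2) = 0.0073
Denominator = 106.9 * (0.197^(1/3) - 0.197/2) = 51.6717
nu = 0.0073 / 51.6717 = 1.4060e-04 mol/cm^3

1.4060e-04 mol/cm^3


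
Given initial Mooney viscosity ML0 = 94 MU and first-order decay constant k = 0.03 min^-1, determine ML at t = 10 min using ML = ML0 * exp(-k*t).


ML = ML0 * exp(-k * t)
ML = 94 * exp(-0.03 * 10)
ML = 94 * 0.7408
ML = 69.64 MU

69.64 MU


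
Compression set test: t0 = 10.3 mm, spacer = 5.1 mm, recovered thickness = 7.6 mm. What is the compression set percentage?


CS = (t0 - recovered) / (t0 - ts) * 100
= (10.3 - 7.6) / (10.3 - 5.1) * 100
= 2.7 / 5.2 * 100
= 51.9%

51.9%


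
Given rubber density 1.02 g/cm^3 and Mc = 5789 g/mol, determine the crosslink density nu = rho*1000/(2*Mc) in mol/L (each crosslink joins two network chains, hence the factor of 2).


nu = rho * 1000 / (2 * Mc)
nu = 1.02 * 1000 / (2 * 5789)
nu = 1020.0 / 11578
nu = 0.0881 mol/L

0.0881 mol/L


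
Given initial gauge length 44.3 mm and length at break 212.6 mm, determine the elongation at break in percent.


Elongation = (Lf - L0) / L0 * 100
= (212.6 - 44.3) / 44.3 * 100
= 168.3 / 44.3 * 100
= 379.9%

379.9%


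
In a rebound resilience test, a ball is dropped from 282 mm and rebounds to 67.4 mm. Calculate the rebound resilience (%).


Resilience = h_rebound / h_drop * 100
= 67.4 / 282 * 100
= 23.9%

23.9%


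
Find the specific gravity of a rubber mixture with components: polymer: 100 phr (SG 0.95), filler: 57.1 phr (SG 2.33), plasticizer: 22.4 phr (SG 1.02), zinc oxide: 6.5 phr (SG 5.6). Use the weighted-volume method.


Sum of weights = 186.0
Volume contributions:
  polymer: 100/0.95 = 105.2632
  filler: 57.1/2.33 = 24.5064
  plasticizer: 22.4/1.02 = 21.9608
  zinc oxide: 6.5/5.6 = 1.1607
Sum of volumes = 152.8911
SG = 186.0 / 152.8911 = 1.217

SG = 1.217


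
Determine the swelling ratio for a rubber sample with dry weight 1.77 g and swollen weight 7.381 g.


Q = W_swollen / W_dry
Q = 7.381 / 1.77
Q = 4.17

Q = 4.17


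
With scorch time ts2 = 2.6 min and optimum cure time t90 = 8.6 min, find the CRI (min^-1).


CRI = 100 / (t90 - ts2)
= 100 / (8.6 - 2.6)
= 100 / 6.0
= 16.67 min^-1

16.67 min^-1


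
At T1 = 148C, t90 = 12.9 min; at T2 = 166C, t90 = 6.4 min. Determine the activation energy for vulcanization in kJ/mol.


T1 = 421.15 K, T2 = 439.15 K
1/T1 - 1/T2 = 9.7325e-05
ln(t1/t2) = ln(12.9/6.4) = 0.7009
Ea = 8.314 * 0.7009 / 9.7325e-05 = 59877.1933 J/mol
Ea = 59.88 kJ/mol

59.88 kJ/mol


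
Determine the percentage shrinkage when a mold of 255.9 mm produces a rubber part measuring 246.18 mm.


Shrinkage = (mold - part) / mold * 100
= (255.9 - 246.18) / 255.9 * 100
= 9.72 / 255.9 * 100
= 3.8%

3.8%


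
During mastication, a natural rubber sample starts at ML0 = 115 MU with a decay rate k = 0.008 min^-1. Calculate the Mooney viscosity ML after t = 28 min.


ML = ML0 * exp(-k * t)
ML = 115 * exp(-0.008 * 28)
ML = 115 * 0.7993
ML = 91.92 MU

91.92 MU


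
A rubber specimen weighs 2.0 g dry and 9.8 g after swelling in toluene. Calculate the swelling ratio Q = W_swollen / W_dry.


Q = W_swollen / W_dry
Q = 9.8 / 2.0
Q = 4.9

Q = 4.9


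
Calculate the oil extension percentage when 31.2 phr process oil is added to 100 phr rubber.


Oil % = oil / (100 + oil) * 100
= 31.2 / (100 + 31.2) * 100
= 31.2 / 131.2 * 100
= 23.78%

23.78%


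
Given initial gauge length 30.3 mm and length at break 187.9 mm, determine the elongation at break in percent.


Elongation = (Lf - L0) / L0 * 100
= (187.9 - 30.3) / 30.3 * 100
= 157.6 / 30.3 * 100
= 520.1%

520.1%


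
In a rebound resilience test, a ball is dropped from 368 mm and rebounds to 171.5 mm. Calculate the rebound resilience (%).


Resilience = h_rebound / h_drop * 100
= 171.5 / 368 * 100
= 46.6%

46.6%


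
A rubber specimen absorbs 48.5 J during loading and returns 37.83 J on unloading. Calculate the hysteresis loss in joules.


Hysteresis loss = loading - unloading
= 48.5 - 37.83
= 10.67 J

10.67 J
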